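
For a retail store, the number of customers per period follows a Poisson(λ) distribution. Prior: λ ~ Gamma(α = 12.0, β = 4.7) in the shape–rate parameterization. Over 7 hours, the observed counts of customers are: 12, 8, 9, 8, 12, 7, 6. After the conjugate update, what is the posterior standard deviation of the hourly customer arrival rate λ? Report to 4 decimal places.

0.7352

With a Gamma(shape α, rate β) prior, the Poisson likelihood is conjugate: the posterior is Gamma(α + ΣXᵢ, β + n).
Sum of counts S = 62 over n = 7 hours.
Posterior: Gamma(α+S, β+n) = Gamma(12.0+62, 4.7+7) = Gamma(74.0, 11.7).
SD = √α/β = √74.0/11.7 = 0.7352.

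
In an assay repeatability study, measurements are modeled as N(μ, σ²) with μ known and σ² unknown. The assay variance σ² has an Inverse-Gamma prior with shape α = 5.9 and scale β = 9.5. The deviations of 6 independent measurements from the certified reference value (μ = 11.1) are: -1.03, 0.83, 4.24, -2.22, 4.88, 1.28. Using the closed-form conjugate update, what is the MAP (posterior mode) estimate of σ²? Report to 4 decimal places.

3.4903

With known mean μ and an Inverse-Gamma(α, β) prior on σ², the Normal likelihood is conjugate: posterior is Inv-Gamma(α + n/2, β + Σ(xᵢ−μ)²/2).
Σ(xᵢ−μ)² = (-1.03)² + (0.83)² + (4.24)² + (-2.22)² + (4.88)² + (1.28)² = 50.1086.
Posterior: Inv-Gamma(5.9 + 6/2, 9.5 + 50.1086/2) = Inv-Gamma(8.90, 34.55430).
Mode = β/(α+1) = 34.55430/9.90 = 3.4903.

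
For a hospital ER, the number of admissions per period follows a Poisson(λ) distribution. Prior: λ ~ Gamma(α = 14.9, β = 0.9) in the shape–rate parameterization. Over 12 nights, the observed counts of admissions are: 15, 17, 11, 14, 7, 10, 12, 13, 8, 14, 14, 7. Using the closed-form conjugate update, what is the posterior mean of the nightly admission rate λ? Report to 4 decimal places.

12.1628

With a Gamma(shape α, rate β) prior, the Poisson likelihood is conjugate: the posterior is Gamma(α + ΣXᵢ, β + n).
Sum of counts S = 142 over n = 12 nights.
Posterior: Gamma(α+S, β+n) = Gamma(14.9+142, 0.9+12) = Gamma(156.9, 12.9).
Posterior mean = α/β = 156.9/12.9 = 12.1628.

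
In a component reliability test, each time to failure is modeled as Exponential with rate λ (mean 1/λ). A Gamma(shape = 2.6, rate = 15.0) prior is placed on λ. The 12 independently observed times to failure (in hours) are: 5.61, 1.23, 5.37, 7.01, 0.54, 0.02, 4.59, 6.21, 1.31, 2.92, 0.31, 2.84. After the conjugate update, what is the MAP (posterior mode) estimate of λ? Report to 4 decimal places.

With a Gamma(shape α, rate β) prior on the exponential rate λ, the posterior after n observations with total T = Σxᵢ is Gamma(α+n, β+T).
Sum of observations T = 37.96 hours; n = 12.
Posterior: Gamma(2.6+12, 15.0+37.96) = Gamma(14.6, 52.96).
Mode = (α−1)/β = 0.2568.

0.2568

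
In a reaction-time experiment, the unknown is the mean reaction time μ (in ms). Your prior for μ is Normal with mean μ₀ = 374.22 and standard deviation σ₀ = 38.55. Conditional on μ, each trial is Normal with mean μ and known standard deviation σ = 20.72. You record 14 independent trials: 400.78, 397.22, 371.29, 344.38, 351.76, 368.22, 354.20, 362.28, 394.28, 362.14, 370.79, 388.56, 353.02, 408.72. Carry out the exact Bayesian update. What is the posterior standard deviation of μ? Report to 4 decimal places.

5.4814

For Normal data with known variance σ², a Normal(μ₀, σ₀²) prior on μ is conjugate. Posterior precision = 1/σ₀² + n/σ²; posterior mean is the precision-weighted average of μ₀ and x̄.
σ₀² = 38.55² = 1486.1025, σ² = 20.72² = 429.3184; σ² + n·σ₀² = 429.3184 + 14·1486.1025 = 21234.7534.
Posterior precision = 1/σ₀² + n/σ² = 1/1486.1025 + 14/429.3184 = (σ² + n·σ₀²)/(σ₀²σ²) = 21234.7534/(1486.1025·429.3184); posterior variance σₙ² = σ₀²σ²/(σ² + n·σ₀²) = 1486.1025·429.3184/21234.7534 = 30.045611.
Posterior SD = √σₙ² = √(1486.1025·429.3184/21234.7534) = 5.4814.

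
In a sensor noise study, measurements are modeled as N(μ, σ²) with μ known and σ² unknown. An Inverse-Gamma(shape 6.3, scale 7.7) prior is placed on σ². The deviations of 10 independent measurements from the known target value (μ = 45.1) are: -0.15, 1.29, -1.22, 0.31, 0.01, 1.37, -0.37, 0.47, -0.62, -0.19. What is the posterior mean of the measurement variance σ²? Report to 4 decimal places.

1.0353

With known mean μ and an Inverse-Gamma(α, β) prior on σ², the Normal likelihood is conjugate: posterior is Inv-Gamma(α + n/2, β + Σ(xᵢ−μ)²/2).
Σ(xᵢ−μ)² = (-0.15)² + (1.29)² + (-1.22)² + (0.31)² + (0.01)² + (1.37)² + (-0.37)² + (0.47)² + (-0.62)² + (-0.19)² = 5.9264.
Posterior: Inv-Gamma(6.3 + 10/2, 7.7 + 5.9264/2) = Inv-Gamma(11.30, 10.66320).
E[σ²|data] = β/(α−1) = 10.66320/10.30 = 1.0353.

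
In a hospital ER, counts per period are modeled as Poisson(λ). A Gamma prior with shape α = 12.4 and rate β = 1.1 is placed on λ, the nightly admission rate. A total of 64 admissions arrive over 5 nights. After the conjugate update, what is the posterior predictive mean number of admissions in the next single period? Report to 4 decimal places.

With a Gamma(shape α, rate β) prior, the Poisson likelihood is conjugate: the posterior is Gamma(α + ΣXᵢ, β + n).
Posterior: Gamma(α+S, β+n) = Gamma(12.4+64, 1.1+5) = Gamma(76.4, 6.1).
The predictive distribution for one future period is NegBinom with mean α/β = 12.5246.

12.5246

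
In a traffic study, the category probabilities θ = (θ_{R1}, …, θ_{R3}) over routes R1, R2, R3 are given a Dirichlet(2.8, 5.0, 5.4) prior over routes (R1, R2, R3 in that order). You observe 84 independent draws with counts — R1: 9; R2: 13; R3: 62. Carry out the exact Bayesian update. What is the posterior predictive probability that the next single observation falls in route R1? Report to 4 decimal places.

The Dirichlet prior is conjugate to the Multinomial likelihood: each posterior αⱼ = prior αⱼ + observed count nⱼ.
Posterior concentration: (11.8, 18.0, 67.4), total = 97.2.
P(next = R1 | data) = α_{R1}/Σα = 0.1214.

0.1214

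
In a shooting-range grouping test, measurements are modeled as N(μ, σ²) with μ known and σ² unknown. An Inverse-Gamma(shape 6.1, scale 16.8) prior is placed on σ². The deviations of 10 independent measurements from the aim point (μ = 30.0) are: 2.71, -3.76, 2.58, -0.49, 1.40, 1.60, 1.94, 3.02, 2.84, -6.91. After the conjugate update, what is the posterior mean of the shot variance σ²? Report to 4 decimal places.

With known mean μ and an Inverse-Gamma(α, β) prior on σ², the Normal likelihood is conjugate: posterior is Inv-Gamma(α + n/2, β + Σ(xᵢ−μ)²/2).
Σ(xᵢ−μ)² = (2.71)² + (-3.76)² + (2.58)² + (-0.49)² + (1.40)² + (1.60)² + (1.94)² + (3.02)² + (2.84)² + (-6.91)² = 101.5959.
Posterior: Inv-Gamma(6.1 + 10/2, 16.8 + 101.5959/2) = Inv-Gamma(11.10, 67.59795).
E[σ²|data] = β/(α−1) = 67.59795/10.10 = 6.6929.

6.6929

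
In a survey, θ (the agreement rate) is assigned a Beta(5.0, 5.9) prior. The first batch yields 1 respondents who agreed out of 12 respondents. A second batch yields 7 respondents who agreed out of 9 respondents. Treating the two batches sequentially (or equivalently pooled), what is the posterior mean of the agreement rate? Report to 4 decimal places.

The Beta prior is conjugate to a Binomial/Bernoulli likelihood; the update adds successes to α and failures to β.
After batch 1: Beta(5.0+1, 5.9+11) = Beta(6.0, 16.9).
After batch 2: Beta(6.0+7, 16.9+2) = Beta(13.0, 18.9).
Posterior mean = α/(α+β) = 13.0/31.9 = 0.4075.

0.4075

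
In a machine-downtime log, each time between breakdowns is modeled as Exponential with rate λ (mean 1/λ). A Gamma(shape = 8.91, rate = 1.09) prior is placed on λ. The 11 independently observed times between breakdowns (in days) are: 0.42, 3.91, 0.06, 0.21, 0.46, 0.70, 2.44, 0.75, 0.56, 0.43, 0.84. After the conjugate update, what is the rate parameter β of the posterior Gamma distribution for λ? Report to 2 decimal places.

With a Gamma(shape α, rate β) prior on the exponential rate λ, the posterior after n observations with total T = Σxᵢ is Gamma(α+n, β+T).
Sum of observations T = 10.78 days; n = 11.
Posterior: Gamma(8.91+11, 1.09+10.78) = Gamma(19.91, 11.87).
Posterior β = 11.87.

11.87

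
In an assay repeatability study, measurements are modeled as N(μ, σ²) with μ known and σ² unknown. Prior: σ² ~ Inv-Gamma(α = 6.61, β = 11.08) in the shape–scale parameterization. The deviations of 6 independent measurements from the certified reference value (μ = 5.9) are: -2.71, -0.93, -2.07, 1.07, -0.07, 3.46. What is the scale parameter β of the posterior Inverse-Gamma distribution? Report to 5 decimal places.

With known mean μ and an Inverse-Gamma(α, β) prior on σ², the Normal likelihood is conjugate: posterior is Inv-Gamma(α + n/2, β + Σ(xᵢ−μ)²/2).
Σ(xᵢ−μ)² = (-2.71)² + (-0.93)² + (-2.07)² + (1.07)² + (-0.07)² + (3.46)² = 25.6153.
Posterior: Inv-Gamma(6.61 + 6/2, 11.08 + 25.6153/2) = Inv-Gamma(9.61, 23.88765).
Posterior β = 23.88765.

23.88765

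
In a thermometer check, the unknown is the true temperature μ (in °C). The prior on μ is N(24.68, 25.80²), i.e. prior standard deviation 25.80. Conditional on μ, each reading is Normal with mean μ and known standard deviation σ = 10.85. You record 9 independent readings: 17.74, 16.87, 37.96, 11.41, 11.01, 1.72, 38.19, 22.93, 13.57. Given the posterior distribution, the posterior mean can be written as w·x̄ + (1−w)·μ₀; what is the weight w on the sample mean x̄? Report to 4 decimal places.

0.9807

For Normal data with known variance σ², a Normal(μ₀, σ₀²) prior on μ is conjugate. Posterior precision = 1/σ₀² + n/σ²; posterior mean is the precision-weighted average of μ₀ and x̄.
σ₀² = 25.80² = 665.64, σ² = 10.85² = 117.7225. Prior precision 1/σ₀² = 1/665.64; data precision n/σ² = 9/117.7225.
w = (n/σ²)/(1/σ₀² + n/σ²) = n·σ₀²/(σ² + n·σ₀²) = 9·665.64/(117.7225 + 9·665.64) = 5990.76/6108.4825 = 0.9807.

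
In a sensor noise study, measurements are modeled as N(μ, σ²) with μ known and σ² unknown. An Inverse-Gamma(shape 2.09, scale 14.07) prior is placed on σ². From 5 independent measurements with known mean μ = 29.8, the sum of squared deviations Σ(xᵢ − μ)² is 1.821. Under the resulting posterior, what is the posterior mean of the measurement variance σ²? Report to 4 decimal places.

4.1728

With known mean μ and an Inverse-Gamma(α, β) prior on σ², the Normal likelihood is conjugate: posterior is Inv-Gamma(α + n/2, β + Σ(xᵢ−μ)²/2).
Posterior: Inv-Gamma(2.09 + 5/2, 14.07 + 1.821/2) = Inv-Gamma(4.59, 14.9805).
E[σ²|data] = β/(α−1) = 14.9805/3.59 = 4.1728.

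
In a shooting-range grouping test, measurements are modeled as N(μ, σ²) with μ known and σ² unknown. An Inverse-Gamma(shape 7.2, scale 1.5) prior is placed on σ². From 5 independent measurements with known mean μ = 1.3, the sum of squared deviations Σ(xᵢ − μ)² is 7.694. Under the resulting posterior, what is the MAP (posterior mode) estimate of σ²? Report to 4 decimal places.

With known mean μ and an Inverse-Gamma(α, β) prior on σ², the Normal likelihood is conjugate: posterior is Inv-Gamma(α + n/2, β + Σ(xᵢ−μ)²/2).
Posterior: Inv-Gamma(7.2 + 5/2, 1.5 + 7.694/2) = Inv-Gamma(9.70, 5.3470).
Mode = β/(α+1) = 5.3470/10.70 = 0.4997.

0.4997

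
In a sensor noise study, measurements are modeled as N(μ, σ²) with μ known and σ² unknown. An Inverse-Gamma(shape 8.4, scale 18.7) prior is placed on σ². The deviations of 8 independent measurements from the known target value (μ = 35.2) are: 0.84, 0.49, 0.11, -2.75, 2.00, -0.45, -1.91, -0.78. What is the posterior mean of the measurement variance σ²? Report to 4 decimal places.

With known mean μ and an Inverse-Gamma(α, β) prior on σ², the Normal likelihood is conjugate: posterior is Inv-Gamma(α + n/2, β + Σ(xᵢ−μ)²/2).
Σ(xᵢ−μ)² = (0.84)² + (0.49)² + (0.11)² + (-2.75)² + (2.00)² + (-0.45)² + (-1.91)² + (-0.78)² = 16.9793.
Posterior: Inv-Gamma(8.4 + 8/2, 18.7 + 16.9793/2) = Inv-Gamma(12.40, 27.18965).
E[σ²|data] = β/(α−1) = 27.18965/11.40 = 2.3851.

2.3851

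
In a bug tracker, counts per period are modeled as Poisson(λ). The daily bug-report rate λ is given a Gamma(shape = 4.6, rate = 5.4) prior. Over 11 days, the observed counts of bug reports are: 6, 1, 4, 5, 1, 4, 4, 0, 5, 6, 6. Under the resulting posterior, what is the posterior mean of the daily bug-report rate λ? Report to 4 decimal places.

2.8415

With a Gamma(shape α, rate β) prior, the Poisson likelihood is conjugate: the posterior is Gamma(α + ΣXᵢ, β + n).
Sum of counts S = 42 over n = 11 days.
Posterior: Gamma(α+S, β+n) = Gamma(4.6+42, 5.4+11) = Gamma(46.6, 16.4).
Posterior mean = α/β = 46.6/16.4 = 2.8415.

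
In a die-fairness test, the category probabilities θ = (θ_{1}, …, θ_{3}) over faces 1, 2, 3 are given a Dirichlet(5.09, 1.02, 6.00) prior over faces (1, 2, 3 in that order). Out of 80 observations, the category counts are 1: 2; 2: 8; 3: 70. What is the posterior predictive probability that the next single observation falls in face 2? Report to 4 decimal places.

0.0979

The Dirichlet prior is conjugate to the Multinomial likelihood: each posterior αⱼ = prior αⱼ + observed count nⱼ.
Posterior concentration: (7.09, 9.02, 76.00), total = 92.11.
P(next = 2 | data) = α_{2}/Σα = 0.0979.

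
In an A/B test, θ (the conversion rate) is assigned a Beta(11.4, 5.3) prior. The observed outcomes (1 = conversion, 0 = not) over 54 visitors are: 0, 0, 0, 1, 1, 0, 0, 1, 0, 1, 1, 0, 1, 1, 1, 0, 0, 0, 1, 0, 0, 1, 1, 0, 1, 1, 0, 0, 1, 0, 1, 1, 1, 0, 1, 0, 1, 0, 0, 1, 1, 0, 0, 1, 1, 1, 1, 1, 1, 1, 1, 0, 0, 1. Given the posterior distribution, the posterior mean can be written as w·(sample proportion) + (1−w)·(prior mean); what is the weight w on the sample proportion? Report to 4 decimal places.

0.7638

The Beta prior is conjugate to a Binomial/Bernoulli likelihood; the update adds successes to α and failures to β.
Posterior mean = (α₀+k)/(α₀+β₀+n) = [n/(α₀+β₀+n)]·(k/n) + [(α₀+β₀)/(α₀+β₀+n)]·α₀/(α₀+β₀), so only n and the prior enter the weight.
The weight on the data is w = n/(α₀+β₀+n) = 54/(11.4+5.3+54) = 54/70.7 = 0.7638.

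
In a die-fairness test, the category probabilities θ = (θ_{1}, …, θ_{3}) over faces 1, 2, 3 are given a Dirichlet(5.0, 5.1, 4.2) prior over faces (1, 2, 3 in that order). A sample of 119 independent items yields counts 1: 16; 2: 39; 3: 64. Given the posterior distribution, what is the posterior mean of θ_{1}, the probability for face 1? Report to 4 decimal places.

The Dirichlet prior is conjugate to the Multinomial likelihood: each posterior αⱼ = prior αⱼ + observed count nⱼ.
Posterior concentration: (21.0, 44.1, 68.2), total = 133.3.
E[θ_{1}|data] = α_{1}/Σα = 21.0/133.3 = 0.1575.

0.1575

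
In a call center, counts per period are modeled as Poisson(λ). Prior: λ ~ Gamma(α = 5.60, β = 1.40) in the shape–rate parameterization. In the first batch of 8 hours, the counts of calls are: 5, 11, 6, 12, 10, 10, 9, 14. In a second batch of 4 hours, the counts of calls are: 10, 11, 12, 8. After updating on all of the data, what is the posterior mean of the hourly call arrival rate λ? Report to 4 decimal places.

With a Gamma(shape α, rate β) prior, the Poisson likelihood is conjugate: the posterior is Gamma(α + ΣXᵢ, β + n).
Batch 1: sum of counts S = 77 over n = 8 hours.
After batch 1: Gamma(α+S, β+n) = Gamma(5.60+77, 1.40+8) = Gamma(82.60, 9.40).
Batch 2: sum of counts S = 41 over n = 4 hours.
After batch 2: Gamma(α+S, β+n) = Gamma(82.60+41, 9.40+4) = Gamma(123.60, 13.40).
Posterior mean = α/β = 123.60/13.40 = 9.2239.

9.2239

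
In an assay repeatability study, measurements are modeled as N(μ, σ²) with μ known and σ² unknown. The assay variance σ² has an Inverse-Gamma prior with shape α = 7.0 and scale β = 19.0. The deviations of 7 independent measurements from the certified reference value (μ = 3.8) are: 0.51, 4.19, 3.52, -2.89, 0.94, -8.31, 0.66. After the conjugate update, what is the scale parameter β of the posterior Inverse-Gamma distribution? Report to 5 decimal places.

With known mean μ and an Inverse-Gamma(α, β) prior on σ², the Normal likelihood is conjugate: posterior is Inv-Gamma(α + n/2, β + Σ(xᵢ−μ)²/2).
Σ(xᵢ−μ)² = (0.51)² + (4.19)² + (3.52)² + (-2.89)² + (0.94)² + (-8.31)² + (0.66)² = 108.9340.
Posterior: Inv-Gamma(7.0 + 7/2, 19.0 + 108.9340/2) = Inv-Gamma(10.50, 73.46700).
Posterior β = 73.46700.

73.46700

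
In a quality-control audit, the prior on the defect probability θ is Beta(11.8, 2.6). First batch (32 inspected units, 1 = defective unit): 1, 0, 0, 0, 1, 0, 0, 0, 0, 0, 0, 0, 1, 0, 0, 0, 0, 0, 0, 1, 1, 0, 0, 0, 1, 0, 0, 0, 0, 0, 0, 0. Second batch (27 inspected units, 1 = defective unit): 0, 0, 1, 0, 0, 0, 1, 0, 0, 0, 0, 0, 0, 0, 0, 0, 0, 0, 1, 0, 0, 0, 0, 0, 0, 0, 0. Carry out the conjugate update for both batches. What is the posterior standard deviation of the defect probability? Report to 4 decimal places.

The Beta prior is conjugate to a Binomial/Bernoulli likelihood; the update adds successes to α and failures to β.
After batch 1: Beta(11.8+6, 2.6+26) = Beta(17.8, 28.6).
After batch 2: Beta(17.8+3, 28.6+24) = Beta(20.8, 52.6).
Var = αβ/((α+β)²(α+β+1)) = 20.8·52.6/(73.4²·74.4) = 0.00272951; SD = √0.00272951 = 0.0522.

0.0522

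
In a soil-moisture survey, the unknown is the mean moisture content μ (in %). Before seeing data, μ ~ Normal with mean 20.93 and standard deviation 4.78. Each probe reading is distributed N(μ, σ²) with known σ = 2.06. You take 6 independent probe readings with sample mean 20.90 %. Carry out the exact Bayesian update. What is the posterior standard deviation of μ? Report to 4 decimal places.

0.8283

For Normal data with known variance σ², a Normal(μ₀, σ₀²) prior on μ is conjugate. Posterior precision = 1/σ₀² + n/σ²; posterior mean is the precision-weighted average of μ₀ and x̄.
σ₀² = 4.78² = 22.8484, σ² = 2.06² = 4.2436; σ² + n·σ₀² = 4.2436 + 6·22.8484 = 141.334.
Posterior precision = 1/σ₀² + n/σ² = 1/22.8484 + 6/4.2436 = (σ² + n·σ₀²)/(σ₀²σ²) = 141.334/(22.8484·4.2436); posterior variance σₙ² = σ₀²σ²/(σ² + n·σ₀²) = 22.8484·4.2436/141.334 = 0.686031.
Posterior SD = √σₙ² = √(22.8484·4.2436/141.334) = 0.8283.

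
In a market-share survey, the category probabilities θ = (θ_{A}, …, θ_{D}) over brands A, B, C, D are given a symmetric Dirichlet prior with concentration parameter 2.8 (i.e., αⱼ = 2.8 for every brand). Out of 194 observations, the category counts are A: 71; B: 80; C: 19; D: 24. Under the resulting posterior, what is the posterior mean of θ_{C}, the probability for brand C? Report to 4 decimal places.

0.1062

The Dirichlet prior is conjugate to the Multinomial likelihood: each posterior αⱼ = prior αⱼ + observed count nⱼ.
Posterior concentration: (73.8, 82.8, 21.8, 26.8), total = 205.2.
E[θ_{C}|data] = α_{C}/Σα = 21.8/205.2 = 0.1062.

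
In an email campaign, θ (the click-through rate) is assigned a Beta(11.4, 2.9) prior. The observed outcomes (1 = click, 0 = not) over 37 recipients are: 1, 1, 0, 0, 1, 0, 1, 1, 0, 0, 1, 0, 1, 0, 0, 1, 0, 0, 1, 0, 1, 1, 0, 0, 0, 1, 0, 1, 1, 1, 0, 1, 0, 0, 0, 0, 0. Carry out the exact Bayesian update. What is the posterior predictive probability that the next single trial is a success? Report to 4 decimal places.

0.5341

The Beta prior is conjugate to a Binomial/Bernoulli likelihood; the update adds successes to α and failures to β.
Posterior: Beta(α+k, β+n−k) = Beta(11.4+16, 2.9+21) = Beta(27.4, 23.9).
For a single future Bernoulli trial, P(success | data) = α/(α+β) = 0.5341.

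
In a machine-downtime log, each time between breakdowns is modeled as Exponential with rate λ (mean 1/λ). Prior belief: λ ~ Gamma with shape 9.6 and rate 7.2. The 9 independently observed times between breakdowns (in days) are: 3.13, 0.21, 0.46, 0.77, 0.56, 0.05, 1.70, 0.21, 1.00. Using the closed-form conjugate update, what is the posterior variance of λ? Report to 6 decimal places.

0.079561

With a Gamma(shape α, rate β) prior on the exponential rate λ, the posterior after n observations with total T = Σxᵢ is Gamma(α+n, β+T).
Sum of observations T = 8.09 days; n = 9.
Posterior: Gamma(9.6+9, 7.2+8.09) = Gamma(18.6, 15.29).
Var = α/β² = 0.079561.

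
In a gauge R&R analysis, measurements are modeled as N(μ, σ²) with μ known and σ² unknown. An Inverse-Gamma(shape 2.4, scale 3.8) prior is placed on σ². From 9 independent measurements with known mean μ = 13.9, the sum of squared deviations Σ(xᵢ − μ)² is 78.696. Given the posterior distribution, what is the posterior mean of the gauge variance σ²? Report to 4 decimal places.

7.3132

With known mean μ and an Inverse-Gamma(α, β) prior on σ², the Normal likelihood is conjugate: posterior is Inv-Gamma(α + n/2, β + Σ(xᵢ−μ)²/2).
Posterior: Inv-Gamma(2.4 + 9/2, 3.8 + 78.696/2) = Inv-Gamma(6.90, 43.1480).
E[σ²|data] = β/(α−1) = 43.1480/5.90 = 7.3132.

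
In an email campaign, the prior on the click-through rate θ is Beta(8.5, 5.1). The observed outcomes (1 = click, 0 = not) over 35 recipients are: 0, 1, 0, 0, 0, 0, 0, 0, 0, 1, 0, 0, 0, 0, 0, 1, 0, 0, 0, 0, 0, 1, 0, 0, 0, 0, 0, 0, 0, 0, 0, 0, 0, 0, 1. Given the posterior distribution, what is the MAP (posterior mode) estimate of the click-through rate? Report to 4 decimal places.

The Beta prior is conjugate to a Binomial/Bernoulli likelihood; the update adds successes to α and failures to β.
Posterior: Beta(α+k, β+n−k) = Beta(8.5+5, 5.1+30) = Beta(13.5, 35.1).
Mode of Beta(a,b) for a,b>1 is (a−1)/(a+b−2) = 12.5/46.6 = 0.2682.

0.2682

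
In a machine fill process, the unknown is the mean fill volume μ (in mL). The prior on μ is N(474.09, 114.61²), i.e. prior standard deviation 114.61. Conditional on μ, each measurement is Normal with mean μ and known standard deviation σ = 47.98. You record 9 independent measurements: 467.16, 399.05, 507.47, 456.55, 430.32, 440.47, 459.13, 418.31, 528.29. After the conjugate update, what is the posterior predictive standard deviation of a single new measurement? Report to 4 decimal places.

For Normal data with known variance σ², a Normal(μ₀, σ₀²) prior on μ is conjugate. Posterior precision = 1/σ₀² + n/σ²; posterior mean is the precision-weighted average of μ₀ and x̄.
σ₀² = 114.61² = 13135.4521, σ² = 47.98² = 2302.0804; σ² + n·σ₀² = 2302.0804 + 9·13135.4521 = 120521.1493.
Posterior precision = 1/σ₀² + n/σ² = 1/13135.4521 + 9/2302.0804 = (σ² + n·σ₀²)/(σ₀²σ²) = 120521.1493/(13135.4521·2302.0804); posterior variance σₙ² = σ₀²σ²/(σ² + n·σ₀²) = 13135.4521·2302.0804/120521.1493 = 250.900917.
Predictive variance for one new observation = σₙ² + σ² = 13135.4521·2302.0804/120521.1493 + 2302.0804 = σ²·(σ₀² + 120521.1493)/120521.1493 = 2302.0804·133656.6014/120521.1493 = 2552.981317; SD = √(2302.0804·133656.6014/120521.1493) = 50.5270.

50.5270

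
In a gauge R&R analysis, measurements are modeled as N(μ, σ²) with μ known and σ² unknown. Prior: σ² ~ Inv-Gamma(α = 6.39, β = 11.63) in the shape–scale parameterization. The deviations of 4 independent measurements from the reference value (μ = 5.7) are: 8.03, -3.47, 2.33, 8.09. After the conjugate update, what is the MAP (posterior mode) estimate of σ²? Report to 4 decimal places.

With known mean μ and an Inverse-Gamma(α, β) prior on σ², the Normal likelihood is conjugate: posterior is Inv-Gamma(α + n/2, β + Σ(xᵢ−μ)²/2).
Σ(xᵢ−μ)² = (8.03)² + (-3.47)² + (2.33)² + (8.09)² = 147.3988.
Posterior: Inv-Gamma(6.39 + 4/2, 11.63 + 147.3988/2) = Inv-Gamma(8.39, 85.32940).
Mode = β/(α+1) = 85.32940/9.39 = 9.0873.

9.0873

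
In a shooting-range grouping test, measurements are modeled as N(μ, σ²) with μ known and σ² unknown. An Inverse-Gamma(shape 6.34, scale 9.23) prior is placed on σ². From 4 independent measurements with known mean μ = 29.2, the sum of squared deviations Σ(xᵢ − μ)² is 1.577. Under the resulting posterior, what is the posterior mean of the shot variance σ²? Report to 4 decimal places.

1.3649

With known mean μ and an Inverse-Gamma(α, β) prior on σ², the Normal likelihood is conjugate: posterior is Inv-Gamma(α + n/2, β + Σ(xᵢ−μ)²/2).
Posterior: Inv-Gamma(6.34 + 4/2, 9.23 + 1.577/2) = Inv-Gamma(8.34, 10.0185).
E[σ²|data] = β/(α−1) = 10.0185/7.34 = 1.3649.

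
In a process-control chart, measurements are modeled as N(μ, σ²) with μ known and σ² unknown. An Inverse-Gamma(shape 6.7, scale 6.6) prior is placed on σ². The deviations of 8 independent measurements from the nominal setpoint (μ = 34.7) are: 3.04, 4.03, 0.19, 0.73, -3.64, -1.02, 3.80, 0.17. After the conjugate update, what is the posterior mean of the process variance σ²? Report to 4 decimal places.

With known mean μ and an Inverse-Gamma(α, β) prior on σ², the Normal likelihood is conjugate: posterior is Inv-Gamma(α + n/2, β + Σ(xᵢ−μ)²/2).
Σ(xᵢ−μ)² = (3.04)² + (4.03)² + (0.19)² + (0.73)² + (-3.64)² + (-1.02)² + (3.80)² + (0.17)² = 54.8104.
Posterior: Inv-Gamma(6.7 + 8/2, 6.6 + 54.8104/2) = Inv-Gamma(10.70, 34.00520).
E[σ²|data] = β/(α−1) = 34.00520/9.70 = 3.5057.

3.5057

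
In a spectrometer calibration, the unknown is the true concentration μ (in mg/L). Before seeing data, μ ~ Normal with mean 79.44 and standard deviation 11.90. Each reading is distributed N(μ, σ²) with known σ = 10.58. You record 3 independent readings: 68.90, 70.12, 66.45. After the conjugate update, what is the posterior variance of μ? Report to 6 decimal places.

29.531121

For Normal data with known variance σ², a Normal(μ₀, σ₀²) prior on μ is conjugate. Posterior precision = 1/σ₀² + n/σ²; posterior mean is the precision-weighted average of μ₀ and x̄.
σ₀² = 11.90² = 141.61, σ² = 10.58² = 111.9364; σ² + n·σ₀² = 111.9364 + 3·141.61 = 536.7664.
Posterior precision = 1/σ₀² + n/σ² = 1/141.61 + 3/111.9364 = (σ² + n·σ₀²)/(σ₀²σ²) = 536.7664/(141.61·111.9364); posterior variance σₙ² = σ₀²σ²/(σ² + n·σ₀²) = 141.61·111.9364/536.7664 = 29.531121.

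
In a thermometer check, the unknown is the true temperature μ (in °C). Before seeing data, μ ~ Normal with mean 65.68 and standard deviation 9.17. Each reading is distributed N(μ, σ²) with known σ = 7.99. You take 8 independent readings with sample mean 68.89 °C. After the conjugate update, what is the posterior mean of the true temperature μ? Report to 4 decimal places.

68.6118

For Normal data with known variance σ², a Normal(μ₀, σ₀²) prior on μ is conjugate. Posterior precision = 1/σ₀² + n/σ²; posterior mean is the precision-weighted average of μ₀ and x̄.
n·x̄ = 8·68.89 = 551.12.
σ₀² = 9.17² = 84.0889, σ² = 7.99² = 63.8401; σ² + n·σ₀² = 63.8401 + 8·84.0889 = 736.5513.
Posterior mean = (μ₀/σ₀² + n·x̄/σ²)/(1/σ₀² + n/σ²) = (σ²·μ₀ + σ₀²·n·x̄)/(σ² + n·σ₀²) = (63.8401·65.68 + 84.0889·551.12)/736.5513 = 50536.092336/736.5513 = 68.6118.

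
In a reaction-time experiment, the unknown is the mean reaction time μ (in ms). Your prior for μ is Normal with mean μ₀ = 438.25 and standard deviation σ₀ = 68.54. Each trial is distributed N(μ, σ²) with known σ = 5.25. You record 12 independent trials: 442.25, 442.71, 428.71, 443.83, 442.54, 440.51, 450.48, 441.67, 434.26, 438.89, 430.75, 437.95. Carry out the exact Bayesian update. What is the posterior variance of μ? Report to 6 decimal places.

For Normal data with known variance σ², a Normal(μ₀, σ₀²) prior on μ is conjugate. Posterior precision = 1/σ₀² + n/σ²; posterior mean is the precision-weighted average of μ₀ and x̄.
σ₀² = 68.54² = 4697.7316, σ² = 5.25² = 27.5625; σ² + n·σ₀² = 27.5625 + 12·4697.7316 = 56400.3417.
Posterior precision = 1/σ₀² + n/σ² = 1/4697.7316 + 12/27.5625 = (σ² + n·σ₀²)/(σ₀²σ²) = 56400.3417/(4697.7316·27.5625); posterior variance σₙ² = σ₀²σ²/(σ² + n·σ₀²) = 4697.7316·27.5625/56400.3417 = 2.295753.

2.295753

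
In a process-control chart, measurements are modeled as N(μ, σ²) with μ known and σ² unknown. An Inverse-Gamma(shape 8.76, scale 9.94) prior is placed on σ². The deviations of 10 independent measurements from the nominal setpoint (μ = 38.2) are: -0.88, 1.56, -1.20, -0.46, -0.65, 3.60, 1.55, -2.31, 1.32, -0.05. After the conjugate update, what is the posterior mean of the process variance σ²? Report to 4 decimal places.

1.8654

With known mean μ and an Inverse-Gamma(α, β) prior on σ², the Normal likelihood is conjugate: posterior is Inv-Gamma(α + n/2, β + Σ(xᵢ−μ)²/2).
Σ(xᵢ−μ)² = (-0.88)² + (1.56)² + (-1.20)² + (-0.46)² + (-0.65)² + (3.60)² + (1.55)² + (-2.31)² + (1.32)² + (-0.05)² = 27.7256.
Posterior: Inv-Gamma(8.76 + 10/2, 9.94 + 27.7256/2) = Inv-Gamma(13.76, 23.80280).
E[σ²|data] = β/(α−1) = 23.80280/12.76 = 1.8654.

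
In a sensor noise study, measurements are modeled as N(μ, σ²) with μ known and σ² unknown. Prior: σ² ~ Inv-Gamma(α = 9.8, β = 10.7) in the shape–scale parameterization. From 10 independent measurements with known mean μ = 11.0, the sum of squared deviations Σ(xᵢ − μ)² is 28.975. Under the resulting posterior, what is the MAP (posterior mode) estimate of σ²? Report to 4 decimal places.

With known mean μ and an Inverse-Gamma(α, β) prior on σ², the Normal likelihood is conjugate: posterior is Inv-Gamma(α + n/2, β + Σ(xᵢ−μ)²/2).
Posterior: Inv-Gamma(9.8 + 10/2, 10.7 + 28.975/2) = Inv-Gamma(14.80, 25.1875).
Mode = β/(α+1) = 25.1875/15.80 = 1.5941.

1.5941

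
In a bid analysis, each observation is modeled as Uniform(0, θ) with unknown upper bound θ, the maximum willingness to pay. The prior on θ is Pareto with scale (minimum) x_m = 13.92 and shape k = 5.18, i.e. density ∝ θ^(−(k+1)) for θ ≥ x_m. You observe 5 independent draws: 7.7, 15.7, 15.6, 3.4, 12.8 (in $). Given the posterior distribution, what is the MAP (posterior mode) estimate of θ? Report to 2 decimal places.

15.70

A Pareto(scale x_m, shape k) prior on the upper bound θ of Uniform(0, θ) is conjugate: posterior is Pareto(max(x_m, max xᵢ), k + n).
Sample maximum = 15.7; prior scale x_m = 13.92 → posterior scale = max = 15.70.
Posterior shape = 5.18 + 5 = 10.18.
The Pareto density is decreasing on [x_m, ∞), so the mode is x_m = 15.70.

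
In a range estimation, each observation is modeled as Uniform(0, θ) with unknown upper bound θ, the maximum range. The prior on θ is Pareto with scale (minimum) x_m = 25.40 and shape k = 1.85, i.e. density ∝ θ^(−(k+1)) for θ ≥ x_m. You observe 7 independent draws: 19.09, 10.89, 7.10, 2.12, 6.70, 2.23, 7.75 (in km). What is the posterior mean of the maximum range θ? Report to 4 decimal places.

28.6357

A Pareto(scale x_m, shape k) prior on the upper bound θ of Uniform(0, θ) is conjugate: posterior is Pareto(max(x_m, max xᵢ), k + n).
Sample maximum = 19.09; prior scale x_m = 25.40 → posterior scale = max = 25.40.
Posterior shape = 1.85 + 7 = 8.85.
E[θ|data] = k·x_m/(k−1) = 8.85·25.40/7.85 = 28.6357.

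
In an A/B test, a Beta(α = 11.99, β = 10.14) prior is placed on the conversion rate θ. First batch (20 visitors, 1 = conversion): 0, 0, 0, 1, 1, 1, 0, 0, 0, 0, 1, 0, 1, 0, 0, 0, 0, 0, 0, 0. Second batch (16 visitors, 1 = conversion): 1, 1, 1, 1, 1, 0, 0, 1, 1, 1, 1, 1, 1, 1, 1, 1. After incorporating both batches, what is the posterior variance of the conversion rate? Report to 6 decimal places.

The Beta prior is conjugate to a Binomial/Bernoulli likelihood; the update adds successes to α and failures to β.
After batch 1: Beta(11.99+5, 10.14+15) = Beta(16.99, 25.14).
After batch 2: Beta(16.99+14, 25.14+2) = Beta(30.99, 27.14).
Var = αβ/((α+β)²(α+β+1)) = 30.99·27.14/(58.13²·59.13) = 0.004209.

0.004209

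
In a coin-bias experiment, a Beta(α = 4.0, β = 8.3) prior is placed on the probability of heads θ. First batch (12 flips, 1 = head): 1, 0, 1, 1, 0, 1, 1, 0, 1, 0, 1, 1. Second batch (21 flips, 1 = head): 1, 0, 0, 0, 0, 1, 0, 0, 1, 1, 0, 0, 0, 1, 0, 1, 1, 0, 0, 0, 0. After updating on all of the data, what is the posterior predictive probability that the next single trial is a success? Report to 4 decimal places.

0.4194

The Beta prior is conjugate to a Binomial/Bernoulli likelihood; the update adds successes to α and failures to β.
After batch 1: Beta(4.0+8, 8.3+4) = Beta(12.0, 12.3).
After batch 2: Beta(12.0+7, 12.3+14) = Beta(19.0, 26.3).
For a single future Bernoulli trial, P(success | data) = α/(α+β) = 0.4194.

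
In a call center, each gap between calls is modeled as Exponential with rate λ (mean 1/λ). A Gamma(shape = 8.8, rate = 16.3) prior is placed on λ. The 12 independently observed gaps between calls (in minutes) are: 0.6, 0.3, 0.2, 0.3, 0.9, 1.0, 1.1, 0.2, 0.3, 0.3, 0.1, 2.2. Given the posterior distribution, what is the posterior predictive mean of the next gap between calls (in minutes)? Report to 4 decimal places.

With a Gamma(shape α, rate β) prior on the exponential rate λ, the posterior after n observations with total T = Σxᵢ is Gamma(α+n, β+T).
Sum of observations T = 7.5 minutes; n = 12.
Posterior: Gamma(8.8+12, 16.3+7.5) = Gamma(20.8, 23.8).
The predictive distribution for the next observation is Lomax; its mean is β/(α−1) = 23.8/19.8 = 1.2020.

1.2020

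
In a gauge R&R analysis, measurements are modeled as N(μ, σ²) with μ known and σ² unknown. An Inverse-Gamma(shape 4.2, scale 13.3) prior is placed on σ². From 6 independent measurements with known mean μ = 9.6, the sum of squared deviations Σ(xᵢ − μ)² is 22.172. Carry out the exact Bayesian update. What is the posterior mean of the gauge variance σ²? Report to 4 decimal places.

With known mean μ and an Inverse-Gamma(α, β) prior on σ², the Normal likelihood is conjugate: posterior is Inv-Gamma(α + n/2, β + Σ(xᵢ−μ)²/2).
Posterior: Inv-Gamma(4.2 + 6/2, 13.3 + 22.172/2) = Inv-Gamma(7.20, 24.3860).
E[σ²|data] = β/(α−1) = 24.3860/6.20 = 3.9332.

3.9332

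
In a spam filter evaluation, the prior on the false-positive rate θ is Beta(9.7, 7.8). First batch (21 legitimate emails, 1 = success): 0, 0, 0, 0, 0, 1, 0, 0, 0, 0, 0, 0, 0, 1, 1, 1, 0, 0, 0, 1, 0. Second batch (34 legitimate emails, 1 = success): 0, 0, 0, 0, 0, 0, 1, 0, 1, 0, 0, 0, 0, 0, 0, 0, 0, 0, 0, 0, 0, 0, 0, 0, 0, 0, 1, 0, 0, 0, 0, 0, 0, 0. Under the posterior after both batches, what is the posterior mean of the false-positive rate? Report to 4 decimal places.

The Beta prior is conjugate to a Binomial/Bernoulli likelihood; the update adds successes to α and failures to β.
After batch 1: Beta(9.7+5, 7.8+16) = Beta(14.7, 23.8).
After batch 2: Beta(14.7+3, 23.8+31) = Beta(17.7, 54.8).
Posterior mean = α/(α+β) = 17.7/72.5 = 0.2441.

0.2441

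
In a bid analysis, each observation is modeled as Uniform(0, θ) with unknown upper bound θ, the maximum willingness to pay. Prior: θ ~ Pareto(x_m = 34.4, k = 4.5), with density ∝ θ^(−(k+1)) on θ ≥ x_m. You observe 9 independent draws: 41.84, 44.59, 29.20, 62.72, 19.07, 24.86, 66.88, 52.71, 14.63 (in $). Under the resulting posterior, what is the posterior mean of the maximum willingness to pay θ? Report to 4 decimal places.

A Pareto(scale x_m, shape k) prior on the upper bound θ of Uniform(0, θ) is conjugate: posterior is Pareto(max(x_m, max xᵢ), k + n).
Sample maximum = 66.88; prior scale x_m = 34.4 → posterior scale = max = 66.88.
Posterior shape = 4.5 + 9 = 13.5.
E[θ|data] = k·x_m/(k−1) = 13.5·66.88/12.5 = 72.2304.

72.2304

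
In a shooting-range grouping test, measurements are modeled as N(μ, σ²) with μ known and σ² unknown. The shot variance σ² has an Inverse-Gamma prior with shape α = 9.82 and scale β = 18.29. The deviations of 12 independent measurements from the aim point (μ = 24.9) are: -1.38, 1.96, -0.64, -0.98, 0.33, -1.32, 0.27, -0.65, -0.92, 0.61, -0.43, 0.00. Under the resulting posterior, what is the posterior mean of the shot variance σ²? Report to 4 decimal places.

With known mean μ and an Inverse-Gamma(α, β) prior on σ², the Normal likelihood is conjugate: posterior is Inv-Gamma(α + n/2, β + Σ(xᵢ−μ)²/2).
Σ(xᵢ−μ)² = (-1.38)² + (1.96)² + (-0.64)² + (-0.98)² + (0.33)² + (-1.32)² + (0.27)² + (-0.65)² + (-0.92)² + (0.61)² + (-0.43)² + (0.00)² = 10.8661.
Posterior: Inv-Gamma(9.82 + 12/2, 18.29 + 10.8661/2) = Inv-Gamma(15.82, 23.72305).
E[σ²|data] = β/(α−1) = 23.72305/14.82 = 1.6007.

1.6007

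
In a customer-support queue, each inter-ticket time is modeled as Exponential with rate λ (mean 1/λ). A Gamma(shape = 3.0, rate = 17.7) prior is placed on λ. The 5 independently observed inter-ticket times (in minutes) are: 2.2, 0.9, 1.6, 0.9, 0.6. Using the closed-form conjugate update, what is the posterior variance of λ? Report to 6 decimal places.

With a Gamma(shape α, rate β) prior on the exponential rate λ, the posterior after n observations with total T = Σxᵢ is Gamma(α+n, β+T).
Sum of observations T = 6.2 minutes; n = 5.
Posterior: Gamma(3.0+5, 17.7+6.2) = Gamma(8.0, 23.9).
Var = α/β² = 0.014005.

0.014005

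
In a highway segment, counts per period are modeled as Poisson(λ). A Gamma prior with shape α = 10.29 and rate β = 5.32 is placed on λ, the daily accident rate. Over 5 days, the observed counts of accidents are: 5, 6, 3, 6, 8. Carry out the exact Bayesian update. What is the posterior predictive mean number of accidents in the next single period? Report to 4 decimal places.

With a Gamma(shape α, rate β) prior, the Poisson likelihood is conjugate: the posterior is Gamma(α + ΣXᵢ, β + n).
Sum of counts S = 28 over n = 5 days.
Posterior: Gamma(α+S, β+n) = Gamma(10.29+28, 5.32+5) = Gamma(38.29, 10.32).
The predictive distribution for one future period is NegBinom with mean α/β = 3.7103.

3.7103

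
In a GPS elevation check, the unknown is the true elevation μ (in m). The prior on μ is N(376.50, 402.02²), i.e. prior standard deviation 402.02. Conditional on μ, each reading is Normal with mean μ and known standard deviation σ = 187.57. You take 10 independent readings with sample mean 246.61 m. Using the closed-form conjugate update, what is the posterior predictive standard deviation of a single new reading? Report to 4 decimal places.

For Normal data with known variance σ², a Normal(μ₀, σ₀²) prior on μ is conjugate. Posterior precision = 1/σ₀² + n/σ²; posterior mean is the precision-weighted average of μ₀ and x̄.
σ₀² = 402.02² = 161620.0804, σ² = 187.57² = 35182.5049; σ² + n·σ₀² = 35182.5049 + 10·161620.0804 = 1651383.3089.
Posterior precision = 1/σ₀² + n/σ² = 1/161620.0804 + 10/35182.5049 = (σ² + n·σ₀²)/(σ₀²σ²) = 1651383.3089/(161620.0804·35182.5049); posterior variance σₙ² = σ₀²σ²/(σ² + n·σ₀²) = 161620.0804·35182.5049/1651383.3089 = 3443.294625.
Predictive variance for one new observation = σₙ² + σ² = 161620.0804·35182.5049/1651383.3089 + 35182.5049 = σ²·(σ₀² + 1651383.3089)/1651383.3089 = 35182.5049·1813003.3893/1651383.3089 = 38625.799525; SD = √(35182.5049·1813003.3893/1651383.3089) = 196.5345.

196.5345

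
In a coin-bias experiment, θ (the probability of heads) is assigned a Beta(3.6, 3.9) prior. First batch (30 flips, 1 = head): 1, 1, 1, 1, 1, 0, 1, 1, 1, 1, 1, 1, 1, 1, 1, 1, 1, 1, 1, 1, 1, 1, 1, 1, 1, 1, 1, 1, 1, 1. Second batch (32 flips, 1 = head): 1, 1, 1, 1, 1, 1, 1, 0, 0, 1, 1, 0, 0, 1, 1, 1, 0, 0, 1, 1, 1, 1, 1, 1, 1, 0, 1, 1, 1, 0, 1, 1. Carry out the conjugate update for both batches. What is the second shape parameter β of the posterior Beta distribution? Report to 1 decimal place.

12.9

The Beta prior is conjugate to a Binomial/Bernoulli likelihood; the update adds successes to α and failures to β.
After batch 1: Beta(3.6+29, 3.9+1) = Beta(32.6, 4.9).
After batch 2: Beta(32.6+24, 4.9+8) = Beta(56.6, 12.9).
Posterior β = 12.9.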